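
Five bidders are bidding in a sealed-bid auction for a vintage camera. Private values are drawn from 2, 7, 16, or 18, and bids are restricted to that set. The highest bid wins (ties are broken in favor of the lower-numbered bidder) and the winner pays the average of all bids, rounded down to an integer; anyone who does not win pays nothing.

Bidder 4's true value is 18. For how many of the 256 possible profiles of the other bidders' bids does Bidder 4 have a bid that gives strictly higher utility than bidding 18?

Others bid (2, 2, 2, 2): truth gives 13; bid 7 gives 15 > 13. Violating.
Others bid (2, 2, 2, 7): truth gives 12; bid 7 gives 14 > 12. Violating.
Others bid (2, 2, 2, 16): truth gives 10; bid 16 gives 11 > 10. Violating.
Others bid (2, 2, 7, 2): truth gives 12; bid 16 gives 13 > 12. Violating.
Others bid (2, 2, 2, 18): truth gives 10; no alternative beats it.
Others bid (2, 2, 7, 18): truth gives 9; no alternative beats it.
(Checking all 256 profiles: 24 have a profitable deviation, 232 do not.)

24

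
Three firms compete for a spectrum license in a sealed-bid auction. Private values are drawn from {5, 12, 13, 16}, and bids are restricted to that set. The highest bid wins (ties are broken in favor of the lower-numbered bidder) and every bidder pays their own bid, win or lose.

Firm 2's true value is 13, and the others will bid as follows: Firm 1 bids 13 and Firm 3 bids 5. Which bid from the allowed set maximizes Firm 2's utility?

16

Bid 5: loses but pays 5, utility -5.
Bid 12: loses but pays 12, utility -12.
Bid 13: loses but pays 13, utility -13.
Bid 16: wins, pays 16, utility 13 - 16 = -3.
The best choice is 16 with utility -3.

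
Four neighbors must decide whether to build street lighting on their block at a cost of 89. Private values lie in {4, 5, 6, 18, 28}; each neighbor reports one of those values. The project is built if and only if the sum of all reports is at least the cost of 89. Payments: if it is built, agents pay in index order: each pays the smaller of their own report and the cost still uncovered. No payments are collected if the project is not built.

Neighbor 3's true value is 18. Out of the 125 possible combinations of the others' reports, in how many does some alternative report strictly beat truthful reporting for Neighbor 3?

1

Others report (28, 28, 28): truth gives 0; report 5 gives 13 > 0. Violating.
Others report (4, 4, 4): truth gives 0; no alternative beats it.
Others report (4, 4, 5): truth gives 0; no alternative beats it.
(Checking all 125 profiles: 1 has a profitable deviation, 124 do not.)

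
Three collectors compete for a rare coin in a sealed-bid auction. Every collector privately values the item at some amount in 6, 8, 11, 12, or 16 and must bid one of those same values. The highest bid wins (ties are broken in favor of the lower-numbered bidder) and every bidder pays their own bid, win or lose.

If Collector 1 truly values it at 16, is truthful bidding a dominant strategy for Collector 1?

Consider the case where Collector 2 bids 6 and Collector 3 bids 6.
Truthful bid 16: wins, pays 16, utility 16 - 16 = 0.
Bid 6 instead: wins, pays 6, utility 16 - 6 = 10.
Since 10 > 0, bidding 6 is strictly better here, so truthful bidding is not dominant.

No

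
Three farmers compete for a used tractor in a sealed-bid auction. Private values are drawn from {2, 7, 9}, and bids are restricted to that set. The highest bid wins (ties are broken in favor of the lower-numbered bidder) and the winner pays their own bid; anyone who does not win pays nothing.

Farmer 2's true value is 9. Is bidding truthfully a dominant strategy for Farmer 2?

Consider the case where Farmer 1 bids 2 and Farmer 3 bids 2.
Truthful bid 9: wins, pays 9, utility 9 - 9 = 0.
Bid 7 instead: wins, pays 7, utility 9 - 7 = 2.
Since 2 > 0, bidding 7 is strictly better here, so truthful bidding is not dominant.

No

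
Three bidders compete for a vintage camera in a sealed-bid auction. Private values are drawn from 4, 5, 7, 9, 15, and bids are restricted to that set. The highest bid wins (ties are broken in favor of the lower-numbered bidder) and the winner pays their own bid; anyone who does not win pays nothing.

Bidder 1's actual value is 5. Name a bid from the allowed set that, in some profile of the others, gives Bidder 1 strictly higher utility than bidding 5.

Suppose Bidder 2 bids 4 and Bidder 3 bids 4.
Bid 5: wins, pays 5, utility 5 - 5 = 0.
Bid 4: wins, pays 4, utility 5 - 4 = 1.
So bidding 4 beats truth here (1 > 0).

4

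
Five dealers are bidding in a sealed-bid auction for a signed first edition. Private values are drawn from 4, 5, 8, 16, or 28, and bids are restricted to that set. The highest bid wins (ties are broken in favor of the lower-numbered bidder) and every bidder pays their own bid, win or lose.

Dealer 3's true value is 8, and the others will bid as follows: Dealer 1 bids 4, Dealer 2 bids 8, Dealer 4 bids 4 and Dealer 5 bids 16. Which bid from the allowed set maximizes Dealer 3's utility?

Bid 4: loses but pays 4, utility -4.
Bid 5: loses but pays 5, utility -5.
Bid 8: loses but pays 8, utility -8.
Bid 16: wins, pays 16, utility 8 - 16 = -8.
Bid 28: wins, pays 28, utility 8 - 28 = -20.
The best choice is 4 with utility -4.

4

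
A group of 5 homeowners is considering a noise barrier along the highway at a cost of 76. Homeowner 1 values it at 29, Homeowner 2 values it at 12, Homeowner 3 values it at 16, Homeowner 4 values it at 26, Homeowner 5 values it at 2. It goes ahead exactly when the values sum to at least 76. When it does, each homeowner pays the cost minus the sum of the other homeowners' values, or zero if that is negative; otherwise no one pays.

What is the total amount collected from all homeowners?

Total value 85 ≥ cost 76, so it is built.
Homeowner 1: others sum to 56; max(0, 76 - 56) = 20.
Homeowner 2: others sum to 73; max(0, 76 - 73) = 3.
Homeowner 3: others sum to 69; max(0, 76 - 69) = 7.
Homeowner 4: others sum to 59; max(0, 76 - 59) = 17.
Homeowner 5: others sum to 83; max(0, 76 - 83) = 0.
Total collected = 20 + 3 + 7 + 17 + 0 = 47.

47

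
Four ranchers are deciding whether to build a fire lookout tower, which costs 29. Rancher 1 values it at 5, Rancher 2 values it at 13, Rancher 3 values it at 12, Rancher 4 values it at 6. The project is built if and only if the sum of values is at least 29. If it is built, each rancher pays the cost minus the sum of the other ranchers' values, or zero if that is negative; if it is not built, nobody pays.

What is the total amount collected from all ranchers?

Total value 36 ≥ cost 29, so it is built.
Rancher 1: others sum to 31; max(0, 29 - 31) = 0.
Rancher 2: others sum to 23; max(0, 29 - 23) = 6.
Rancher 3: others sum to 24; max(0, 29 - 24) = 5.
Rancher 4: others sum to 30; max(0, 29 - 30) = 0.
Total collected = 0 + 6 + 5 + 0 = 11.

11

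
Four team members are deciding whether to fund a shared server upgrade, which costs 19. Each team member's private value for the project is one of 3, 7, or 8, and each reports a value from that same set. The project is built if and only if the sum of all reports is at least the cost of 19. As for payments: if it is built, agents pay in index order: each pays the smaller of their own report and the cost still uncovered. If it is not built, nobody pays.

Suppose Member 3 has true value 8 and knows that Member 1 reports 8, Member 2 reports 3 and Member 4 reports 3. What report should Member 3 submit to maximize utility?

7

Report 3: project not built, utility 0.
Report 7: project built, pays 7, utility 8 - 7 = 1.
Report 8: project built, pays 8, utility 8 - 8 = 0.
The best choice is 7 with utility 1.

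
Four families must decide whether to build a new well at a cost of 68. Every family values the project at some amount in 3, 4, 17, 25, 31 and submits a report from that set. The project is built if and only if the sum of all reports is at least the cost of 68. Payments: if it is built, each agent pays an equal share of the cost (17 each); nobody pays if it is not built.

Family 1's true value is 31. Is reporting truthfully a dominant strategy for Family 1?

Yes

Check each profile of the others' reports and compare truth against every alternative report.
Others report (3, 3, 31): truth gives 14, best alternative gives 0.
Others report (3, 4, 31): truth gives 14, best alternative gives 0.
Others report (3, 17, 17): truth gives 14, best alternative gives 0.
Others report (3, 31, 3): truth gives 14, best alternative gives 0.
Others report (3, 31, 4): truth gives 14, best alternative gives 0.
Others report (4, 3, 31): truth gives 14, best alternative gives 0.
(Remaining 119 profiles checked similarly; truth is weakly best in each.)
In every case the truthful report is at least as good as any alternative, so it is a dominant strategy.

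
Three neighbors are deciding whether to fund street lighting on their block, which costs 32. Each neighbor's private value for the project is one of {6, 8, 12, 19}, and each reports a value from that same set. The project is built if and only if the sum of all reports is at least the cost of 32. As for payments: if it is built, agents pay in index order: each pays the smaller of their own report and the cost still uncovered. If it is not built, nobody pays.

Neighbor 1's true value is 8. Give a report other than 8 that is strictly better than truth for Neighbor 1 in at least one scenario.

Suppose Neighbor 2 reports 8 and Neighbor 3 reports 19.
Report 8: project built, pays 8, utility 8 - 8 = 0.
Report 6: project built, pays 6, utility 8 - 6 = 2.
So reporting 6 beats truth here (2 > 0).

6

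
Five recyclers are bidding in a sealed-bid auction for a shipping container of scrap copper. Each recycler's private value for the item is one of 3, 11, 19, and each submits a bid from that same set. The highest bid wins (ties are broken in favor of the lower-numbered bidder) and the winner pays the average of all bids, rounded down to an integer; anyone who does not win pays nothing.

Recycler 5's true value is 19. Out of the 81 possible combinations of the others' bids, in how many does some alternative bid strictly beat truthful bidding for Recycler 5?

Others bid (3, 3, 3, 3): truth gives 13; bid 11 gives 15 > 13. Violating.
Others bid (3, 3, 3, 11): truth gives 12; no alternative beats it.
Others bid (3, 3, 3, 19): truth gives 0; no alternative beats it.
(Checking all 81 profiles: 1 has a profitable deviation, 80 do not.)

1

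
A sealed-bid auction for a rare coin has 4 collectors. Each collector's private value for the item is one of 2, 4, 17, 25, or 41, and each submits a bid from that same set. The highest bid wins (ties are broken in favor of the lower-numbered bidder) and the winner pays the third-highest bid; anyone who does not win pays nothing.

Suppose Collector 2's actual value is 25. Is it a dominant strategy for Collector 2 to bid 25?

No

Consider the case where Collector 1 bids 2, Collector 3 bids 2 and Collector 4 bids 41.
Truthful bid 25: loses, pays 0, utility 0.
Bid 41 instead: wins, pays 2, utility 25 - 2 = 23.
Since 23 > 0, bidding 41 is strictly better here, so truthful bidding is not dominant.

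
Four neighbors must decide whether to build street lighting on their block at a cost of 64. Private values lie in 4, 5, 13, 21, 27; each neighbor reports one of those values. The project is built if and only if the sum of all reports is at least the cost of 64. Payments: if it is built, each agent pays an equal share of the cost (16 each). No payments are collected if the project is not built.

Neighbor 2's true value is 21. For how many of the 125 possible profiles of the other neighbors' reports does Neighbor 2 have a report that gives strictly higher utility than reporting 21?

Others report (4, 13, 21): truth gives 0; report 27 gives 5 > 0. Violating.
Others report (4, 21, 13): truth gives 0; report 27 gives 5 > 0. Violating.
Others report (5, 5, 27): truth gives 0; report 27 gives 5 > 0. Violating.
Others report (5, 13, 21): truth gives 0; report 27 gives 5 > 0. Violating.
Others report (4, 4, 4): truth gives 0; no alternative beats it.
Others report (4, 4, 5): truth gives 0; no alternative beats it.
(Checking all 125 profiles: 16 have a profitable deviation, 109 do not.)

16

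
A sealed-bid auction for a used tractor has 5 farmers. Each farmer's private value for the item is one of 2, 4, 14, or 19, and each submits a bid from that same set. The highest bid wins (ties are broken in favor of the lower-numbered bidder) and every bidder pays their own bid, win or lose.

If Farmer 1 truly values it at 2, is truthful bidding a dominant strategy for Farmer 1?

Check each profile of the others' bids and compare truth against every alternative bid.
Others bid (2, 2, 2, 2): truth gives 0, best alternative gives -2.
Others bid (2, 2, 2, 14): truth gives -2, best alternative gives -4.
Others bid (2, 2, 2, 19): truth gives -2, best alternative gives -4.
Others bid (2, 2, 4, 14): truth gives -2, best alternative gives -4.
Others bid (2, 2, 4, 19): truth gives -2, best alternative gives -4.
Others bid (2, 2, 14, 2): truth gives -2, best alternative gives -4.
(Remaining 250 profiles checked similarly; truth is weakly best in each.)
In every case the truthful bid is at least as good as any alternative, so it is a dominant strategy.

Yes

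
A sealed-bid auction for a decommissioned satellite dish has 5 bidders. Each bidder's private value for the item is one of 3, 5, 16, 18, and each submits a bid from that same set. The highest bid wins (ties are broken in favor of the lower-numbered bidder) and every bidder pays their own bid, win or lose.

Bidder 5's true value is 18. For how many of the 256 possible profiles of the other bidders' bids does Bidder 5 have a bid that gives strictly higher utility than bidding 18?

Others bid (3, 3, 3, 3): truth gives 0; bid 5 gives 13 > 0. Violating.
Others bid (3, 3, 3, 5): truth gives 0; bid 16 gives 2 > 0. Violating.
Others bid (3, 3, 3, 18): truth gives -18; bid 3 gives -3 > -18. Violating.
Others bid (3, 3, 5, 3): truth gives 0; bid 16 gives 2 > 0. Violating.
Others bid (3, 3, 3, 16): truth gives 0; no alternative beats it.
Others bid (3, 3, 5, 16): truth gives 0; no alternative beats it.
(Checking all 256 profiles: 191 have a profitable deviation, 65 do not.)

191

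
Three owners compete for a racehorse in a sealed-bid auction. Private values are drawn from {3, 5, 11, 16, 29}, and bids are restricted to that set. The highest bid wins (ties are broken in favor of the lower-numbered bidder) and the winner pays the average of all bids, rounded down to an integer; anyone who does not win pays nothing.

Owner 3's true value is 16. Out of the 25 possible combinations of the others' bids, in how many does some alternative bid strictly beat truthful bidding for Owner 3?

Others bid (3, 3): truth gives 9; bid 5 gives 13 > 9. Violating.
Others bid (3, 5): truth gives 8; bid 11 gives 10 > 8. Violating.
Others bid (5, 3): truth gives 8; bid 11 gives 10 > 8. Violating.
Others bid (5, 5): truth gives 8; bid 11 gives 9 > 8. Violating.
Others bid (3, 11): truth gives 6; no alternative beats it.
Others bid (3, 16): truth gives 0; no alternative beats it.
(Checking all 25 profiles: 4 have a profitable deviation, 21 do not.)

4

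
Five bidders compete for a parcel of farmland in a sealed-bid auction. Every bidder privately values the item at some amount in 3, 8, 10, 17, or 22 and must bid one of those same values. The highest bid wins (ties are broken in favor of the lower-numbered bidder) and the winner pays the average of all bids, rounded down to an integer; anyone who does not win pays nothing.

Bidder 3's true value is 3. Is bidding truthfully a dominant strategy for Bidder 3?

Yes

Check each profile of the others' bids and compare truth against every alternative bid.
Others bid (3, 3, 8, 8): truth gives 0, best alternative gives -3.
Others bid (3, 3, 3, 8): truth gives 0, best alternative gives -2.
Others bid (3, 3, 8, 3): truth gives 0, best alternative gives -2.
Others bid (3, 3, 3, 3): truth gives 0, best alternative gives -1.
Others bid (3, 3, 3, 10): truth gives 0, best alternative gives 0.
Others bid (3, 3, 3, 17): truth gives 0, best alternative gives 0.
(Remaining 619 profiles checked similarly; truth is weakly best in each.)
In every case the truthful bid is at least as good as any alternative, so it is a dominant strategy.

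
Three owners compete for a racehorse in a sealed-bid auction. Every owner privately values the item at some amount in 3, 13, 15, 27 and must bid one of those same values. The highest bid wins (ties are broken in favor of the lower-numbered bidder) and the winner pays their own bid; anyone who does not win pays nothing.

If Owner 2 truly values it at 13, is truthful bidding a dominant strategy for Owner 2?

Check each profile of the others' bids and compare truth against every alternative bid.
Others bid (3, 3): truth gives 0, best alternative gives 0.
Others bid (3, 13): truth gives 0, best alternative gives 0.
Others bid (3, 15): truth gives 0, best alternative gives 0.
Others bid (3, 27): truth gives 0, best alternative gives 0.
Others bid (13, 3): truth gives 0, best alternative gives 0.
Others bid (13, 13): truth gives 0, best alternative gives 0.
(Remaining 10 profiles checked similarly; truth is weakly best in each.)
In every case the truthful bid is at least as good as any alternative, so it is a dominant strategy.

Yes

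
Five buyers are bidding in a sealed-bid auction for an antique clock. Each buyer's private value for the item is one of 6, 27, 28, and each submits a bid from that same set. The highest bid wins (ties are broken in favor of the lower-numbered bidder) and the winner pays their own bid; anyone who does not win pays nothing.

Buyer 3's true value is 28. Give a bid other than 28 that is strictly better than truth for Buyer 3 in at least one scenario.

Suppose Buyer 1 bids 6, Buyer 2 bids 6, Buyer 4 bids 6 and Buyer 5 bids 6.
Bid 28: wins, pays 28, utility 28 - 28 = 0.
Bid 27: wins, pays 27, utility 28 - 27 = 1.
So bidding 27 beats truth here (1 > 0).

27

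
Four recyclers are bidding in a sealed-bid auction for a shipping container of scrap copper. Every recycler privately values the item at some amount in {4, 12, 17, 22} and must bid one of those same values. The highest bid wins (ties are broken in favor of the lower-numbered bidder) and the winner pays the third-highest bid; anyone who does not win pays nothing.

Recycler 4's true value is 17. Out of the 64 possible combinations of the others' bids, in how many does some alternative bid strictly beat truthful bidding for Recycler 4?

Others bid (4, 4, 17): truth gives 0; bid 22 gives 13 > 0. Violating.
Others bid (4, 12, 17): truth gives 0; bid 22 gives 5 > 0. Violating.
Others bid (4, 17, 4): truth gives 0; bid 22 gives 13 > 0. Violating.
Others bid (4, 17, 12): truth gives 0; bid 22 gives 5 > 0. Violating.
Others bid (4, 4, 4): truth gives 13; no alternative beats it.
Others bid (4, 4, 12): truth gives 13; no alternative beats it.
(Checking all 64 profiles: 12 have a profitable deviation, 52 do not.)

12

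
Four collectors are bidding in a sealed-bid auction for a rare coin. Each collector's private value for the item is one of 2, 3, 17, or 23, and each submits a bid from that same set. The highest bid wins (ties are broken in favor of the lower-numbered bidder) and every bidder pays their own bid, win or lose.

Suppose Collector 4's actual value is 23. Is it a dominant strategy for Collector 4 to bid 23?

Consider the case where Collector 1 bids 2, Collector 2 bids 2 and Collector 3 bids 2.
Truthful bid 23: wins, pays 23, utility 23 - 23 = 0.
Bid 3 instead: wins, pays 3, utility 23 - 3 = 20.
Since 20 > 0, bidding 3 is strictly better here, so truthful bidding is not dominant.

No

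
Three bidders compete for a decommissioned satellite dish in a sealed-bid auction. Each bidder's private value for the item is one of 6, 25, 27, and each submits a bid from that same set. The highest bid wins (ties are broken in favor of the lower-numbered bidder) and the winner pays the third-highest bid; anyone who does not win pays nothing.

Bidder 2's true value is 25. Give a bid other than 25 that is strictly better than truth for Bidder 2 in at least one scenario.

Suppose Bidder 1 bids 6 and Bidder 3 bids 27.
Bid 25: loses, pays 0, utility 0.
Bid 27: wins, pays 6, utility 25 - 6 = 19.
So bidding 27 beats truth here (19 > 0).

27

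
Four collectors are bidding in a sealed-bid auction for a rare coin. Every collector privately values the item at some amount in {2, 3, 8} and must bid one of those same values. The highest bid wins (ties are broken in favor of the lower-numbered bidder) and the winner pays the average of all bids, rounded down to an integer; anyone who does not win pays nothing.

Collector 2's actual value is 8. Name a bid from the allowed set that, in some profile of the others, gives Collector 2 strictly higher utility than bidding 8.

3

Suppose Collector 1 bids 2, Collector 3 bids 2 and Collector 4 bids 2.
Bid 8: wins, pays 3, utility 8 - 3 = 5.
Bid 3: wins, pays 2, utility 8 - 2 = 6.
So bidding 3 beats truth here (6 > 5).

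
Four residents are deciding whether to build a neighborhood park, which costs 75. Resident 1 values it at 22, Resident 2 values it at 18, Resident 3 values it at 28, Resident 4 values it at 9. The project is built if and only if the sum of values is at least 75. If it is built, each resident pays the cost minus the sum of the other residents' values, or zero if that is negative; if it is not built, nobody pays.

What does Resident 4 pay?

7

Total value 77 ≥ cost 75, so the project is built.
The other residents' values sum to 68.
Cost minus that sum is 75 - 68 = 7.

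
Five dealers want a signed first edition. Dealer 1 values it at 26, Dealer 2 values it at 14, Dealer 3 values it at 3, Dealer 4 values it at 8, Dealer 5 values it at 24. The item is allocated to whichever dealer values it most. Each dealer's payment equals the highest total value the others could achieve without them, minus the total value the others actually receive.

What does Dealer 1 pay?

Dealer 1 has the highest value and receives the item.
Without Dealer 1, the item would go to the next-highest value, 24, so the others could achieve 24.
With Dealer 1 present and winning, the others receive nothing, so their total is 0.
Payment = 24 - 0 = 24.

24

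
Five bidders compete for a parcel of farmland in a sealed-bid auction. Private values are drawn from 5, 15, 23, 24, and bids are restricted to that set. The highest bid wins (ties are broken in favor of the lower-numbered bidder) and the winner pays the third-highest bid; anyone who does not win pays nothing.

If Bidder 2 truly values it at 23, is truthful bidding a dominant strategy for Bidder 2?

Consider the case where Bidder 1 bids 5, Bidder 3 bids 5, Bidder 4 bids 5 and Bidder 5 bids 24.
Truthful bid 23: loses, pays 0, utility 0.
Bid 24 instead: wins, pays 5, utility 23 - 5 = 18.
Since 18 > 0, bidding 24 is strictly better here, so truthful bidding is not dominant.

No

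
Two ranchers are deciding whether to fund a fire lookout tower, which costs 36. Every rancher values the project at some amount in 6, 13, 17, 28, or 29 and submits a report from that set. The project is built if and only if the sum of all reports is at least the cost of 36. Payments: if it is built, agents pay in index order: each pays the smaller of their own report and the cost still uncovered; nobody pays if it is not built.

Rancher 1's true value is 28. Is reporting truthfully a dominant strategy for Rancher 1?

Consider the case where Rancher 2 reports 28.
Truthful report 28: project built, pays 28, utility 28 - 28 = 0.
Report 13 instead: project built, pays 13, utility 28 - 13 = 15.
Since 15 > 0, reporting 13 is strictly better here, so truthful reporting is not dominant.

No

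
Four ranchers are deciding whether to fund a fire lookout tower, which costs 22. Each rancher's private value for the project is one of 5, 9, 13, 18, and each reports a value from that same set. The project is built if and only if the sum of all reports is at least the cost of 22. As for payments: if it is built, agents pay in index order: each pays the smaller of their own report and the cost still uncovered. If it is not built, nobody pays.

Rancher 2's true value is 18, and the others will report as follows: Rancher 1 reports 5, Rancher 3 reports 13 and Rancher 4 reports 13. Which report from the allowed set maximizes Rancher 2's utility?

5

Report 5: project built, pays 5, utility 18 - 5 = 13.
Report 9: project built, pays 9, utility 18 - 9 = 9.
Report 13: project built, pays 13, utility 18 - 13 = 5.
Report 18: project built, pays 17, utility 18 - 17 = 1.
The best choice is 5 with utility 13.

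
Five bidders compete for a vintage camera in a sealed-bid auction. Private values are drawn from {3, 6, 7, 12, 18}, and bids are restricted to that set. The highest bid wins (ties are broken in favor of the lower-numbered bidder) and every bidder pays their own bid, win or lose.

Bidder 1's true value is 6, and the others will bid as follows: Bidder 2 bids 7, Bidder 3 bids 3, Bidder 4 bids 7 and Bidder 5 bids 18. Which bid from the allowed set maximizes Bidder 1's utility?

Bid 3: loses but pays 3, utility -3.
Bid 6: loses but pays 6, utility -6.
Bid 7: loses but pays 7, utility -7.
Bid 12: loses but pays 12, utility -12.
Bid 18: wins, pays 18, utility 6 - 18 = -12.
The best choice is 3 with utility -3.

3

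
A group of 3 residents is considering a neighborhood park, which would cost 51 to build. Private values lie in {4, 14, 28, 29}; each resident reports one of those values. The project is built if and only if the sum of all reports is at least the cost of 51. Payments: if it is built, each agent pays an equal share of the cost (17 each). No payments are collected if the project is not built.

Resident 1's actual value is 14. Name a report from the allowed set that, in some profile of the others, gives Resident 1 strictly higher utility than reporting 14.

4

Suppose Resident 2 reports 14 and Resident 3 reports 28.
Report 14: project built, pays 17, utility 14 - 17 = -3.
Report 4: project not built, utility 0.
So reporting 4 beats truth here (0 > -3).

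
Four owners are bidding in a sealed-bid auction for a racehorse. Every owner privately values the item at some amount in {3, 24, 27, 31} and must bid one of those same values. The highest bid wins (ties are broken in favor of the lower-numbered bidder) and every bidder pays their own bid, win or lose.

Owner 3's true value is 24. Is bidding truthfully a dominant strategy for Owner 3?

Consider the case where Owner 1 bids 3, Owner 2 bids 3 and Owner 4 bids 27.
Truthful bid 24: loses but pays 24, utility -24.
Bid 3 instead: loses but pays 3, utility -3.
Since -3 > -24, bidding 3 is strictly better here, so truthful bidding is not dominant.

No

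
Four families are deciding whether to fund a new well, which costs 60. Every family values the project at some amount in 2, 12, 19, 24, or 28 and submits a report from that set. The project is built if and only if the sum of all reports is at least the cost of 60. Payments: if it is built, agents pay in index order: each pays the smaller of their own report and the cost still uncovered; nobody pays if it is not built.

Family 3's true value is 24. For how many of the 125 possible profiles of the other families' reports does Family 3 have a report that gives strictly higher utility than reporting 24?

88

Others report (2, 12, 28): truth gives 0; report 19 gives 5 > 0. Violating.
Others report (2, 19, 24): truth gives 0; report 19 gives 5 > 0. Violating.
Others report (2, 19, 28): truth gives 0; report 12 gives 12 > 0. Violating.
Others report (2, 24, 19): truth gives 0; report 19 gives 5 > 0. Violating.
Others report (2, 2, 2): truth gives 0; no alternative beats it.
Others report (2, 2, 12): truth gives 0; no alternative beats it.
(Checking all 125 profiles: 88 have a profitable deviation, 37 do not.)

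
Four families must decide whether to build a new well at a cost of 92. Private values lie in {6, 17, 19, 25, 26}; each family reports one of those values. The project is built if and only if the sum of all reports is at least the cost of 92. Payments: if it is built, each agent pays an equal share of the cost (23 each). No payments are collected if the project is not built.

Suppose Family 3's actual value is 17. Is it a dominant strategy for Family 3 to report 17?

Consider the case where Family 1 reports 25, Family 2 reports 25 and Family 4 reports 25.
Truthful report 17: project built, pays 23, utility 17 - 23 = -6.
Report 6 instead: project not built, utility 0.
Since 0 > -6, reporting 6 is strictly better here, so truthful reporting is not dominant.

No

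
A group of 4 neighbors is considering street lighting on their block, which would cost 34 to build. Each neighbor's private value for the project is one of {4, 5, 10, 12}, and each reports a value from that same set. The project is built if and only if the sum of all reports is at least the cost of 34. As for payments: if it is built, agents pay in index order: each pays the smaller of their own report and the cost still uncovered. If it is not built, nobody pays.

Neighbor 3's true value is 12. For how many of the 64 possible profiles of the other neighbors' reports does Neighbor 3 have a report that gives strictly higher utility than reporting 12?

Others report (4, 10, 10): truth gives 0; report 10 gives 2 > 0. Violating.
Others report (4, 10, 12): truth gives 0; report 10 gives 2 > 0. Violating.
Others report (4, 12, 10): truth gives 0; report 10 gives 2 > 0. Violating.
Others report (4, 12, 12): truth gives 0; report 10 gives 2 > 0. Violating.
Others report (4, 4, 4): truth gives 0; no alternative beats it.
Others report (4, 4, 5): truth gives 0; no alternative beats it.
(Checking all 64 profiles: 31 have a profitable deviation, 33 do not.)

31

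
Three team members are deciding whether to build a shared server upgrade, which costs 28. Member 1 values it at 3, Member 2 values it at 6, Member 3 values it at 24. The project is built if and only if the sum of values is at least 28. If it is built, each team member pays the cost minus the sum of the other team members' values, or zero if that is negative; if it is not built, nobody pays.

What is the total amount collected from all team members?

Total value 33 ≥ cost 28, so it is built.
Member 1: others sum to 30; max(0, 28 - 30) = 0.
Member 2: others sum to 27; max(0, 28 - 27) = 1.
Member 3: others sum to 9; max(0, 28 - 9) = 19.
Total collected = 0 + 1 + 19 = 20.

20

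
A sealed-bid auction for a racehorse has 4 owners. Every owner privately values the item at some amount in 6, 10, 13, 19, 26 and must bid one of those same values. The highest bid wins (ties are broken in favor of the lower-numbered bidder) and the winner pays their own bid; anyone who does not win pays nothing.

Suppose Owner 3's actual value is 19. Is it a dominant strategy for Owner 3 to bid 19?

No

Consider the case where Owner 1 bids 6, Owner 2 bids 6 and Owner 4 bids 6.
Truthful bid 19: wins, pays 19, utility 19 - 19 = 0.
Bid 10 instead: wins, pays 10, utility 19 - 10 = 9.
Since 9 > 0, bidding 10 is strictly better here, so truthful bidding is not dominant.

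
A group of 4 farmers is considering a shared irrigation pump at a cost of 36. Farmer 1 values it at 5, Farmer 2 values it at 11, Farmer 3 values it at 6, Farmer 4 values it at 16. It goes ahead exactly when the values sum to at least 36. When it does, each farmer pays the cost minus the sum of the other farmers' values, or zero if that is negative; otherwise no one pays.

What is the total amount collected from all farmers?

30

Total value 38 ≥ cost 36, so it is built.
Farmer 1: others sum to 33; max(0, 36 - 33) = 3.
Farmer 2: others sum to 27; max(0, 36 - 27) = 9.
Farmer 3: others sum to 32; max(0, 36 - 32) = 4.
Farmer 4: others sum to 22; max(0, 36 - 22) = 14.
Total collected = 3 + 9 + 4 + 14 = 30.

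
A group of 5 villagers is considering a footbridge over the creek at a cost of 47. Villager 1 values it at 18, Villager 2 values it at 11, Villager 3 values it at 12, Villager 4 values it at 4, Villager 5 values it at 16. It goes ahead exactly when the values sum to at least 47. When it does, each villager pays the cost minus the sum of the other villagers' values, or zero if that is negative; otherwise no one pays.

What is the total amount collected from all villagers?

Total value 61 ≥ cost 47, so it is built.
Villager 1: others sum to 43; max(0, 47 - 43) = 4.
Villager 2: others sum to 50; max(0, 47 - 50) = 0.
Villager 3: others sum to 49; max(0, 47 - 49) = 0.
Villager 4: others sum to 57; max(0, 47 - 57) = 0.
Villager 5: others sum to 45; max(0, 47 - 45) = 2.
Total collected = 4 + 0 + 0 + 0 + 2 = 6.

6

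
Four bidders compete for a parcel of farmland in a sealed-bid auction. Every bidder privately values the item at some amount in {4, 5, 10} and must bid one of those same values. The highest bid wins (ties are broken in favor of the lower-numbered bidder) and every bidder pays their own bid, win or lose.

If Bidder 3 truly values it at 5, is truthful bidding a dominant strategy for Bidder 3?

Consider the case where Bidder 1 bids 4, Bidder 2 bids 4 and Bidder 4 bids 10.
Truthful bid 5: loses but pays 5, utility -5.
Bid 4 instead: loses but pays 4, utility -4.
Since -4 > -5, bidding 4 is strictly better here, so truthful bidding is not dominant.

No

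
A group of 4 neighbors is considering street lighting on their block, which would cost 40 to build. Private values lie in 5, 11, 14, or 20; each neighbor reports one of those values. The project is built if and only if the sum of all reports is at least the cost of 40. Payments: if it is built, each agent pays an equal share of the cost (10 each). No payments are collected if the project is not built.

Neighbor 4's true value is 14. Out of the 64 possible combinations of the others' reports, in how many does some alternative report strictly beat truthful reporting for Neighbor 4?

Others report (5, 5, 11): truth gives 0; report 20 gives 4 > 0. Violating.
Others report (5, 5, 14): truth gives 0; report 20 gives 4 > 0. Violating.
Others report (5, 11, 5): truth gives 0; report 20 gives 4 > 0. Violating.
Others report (5, 14, 5): truth gives 0; report 20 gives 4 > 0. Violating.
Others report (5, 5, 5): truth gives 0; no alternative beats it.
Others report (5, 5, 20): truth gives 4; no alternative beats it.
(Checking all 64 profiles: 6 have a profitable deviation, 58 do not.)

6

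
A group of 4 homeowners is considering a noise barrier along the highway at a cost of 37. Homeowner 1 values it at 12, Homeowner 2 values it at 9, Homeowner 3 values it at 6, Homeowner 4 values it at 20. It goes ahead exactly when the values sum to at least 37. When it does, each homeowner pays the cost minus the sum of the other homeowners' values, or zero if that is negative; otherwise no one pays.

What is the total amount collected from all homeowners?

Total value 47 ≥ cost 37, so it is built.
Homeowner 1: others sum to 35; max(0, 37 - 35) = 2.
Homeowner 2: others sum to 38; max(0, 37 - 38) = 0.
Homeowner 3: others sum to 41; max(0, 37 - 41) = 0.
Homeowner 4: others sum to 27; max(0, 37 - 27) = 10.
Total collected = 2 + 0 + 0 + 10 = 12.

12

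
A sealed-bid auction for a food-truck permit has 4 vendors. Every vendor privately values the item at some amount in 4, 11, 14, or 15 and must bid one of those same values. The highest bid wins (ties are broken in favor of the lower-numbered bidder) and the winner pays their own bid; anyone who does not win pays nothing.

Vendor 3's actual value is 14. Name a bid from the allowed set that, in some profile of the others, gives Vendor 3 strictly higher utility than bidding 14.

Suppose Vendor 1 bids 4, Vendor 2 bids 4 and Vendor 4 bids 4.
Bid 14: wins, pays 14, utility 14 - 14 = 0.
Bid 11: wins, pays 11, utility 14 - 11 = 3.
So bidding 11 beats truth here (3 > 0).

11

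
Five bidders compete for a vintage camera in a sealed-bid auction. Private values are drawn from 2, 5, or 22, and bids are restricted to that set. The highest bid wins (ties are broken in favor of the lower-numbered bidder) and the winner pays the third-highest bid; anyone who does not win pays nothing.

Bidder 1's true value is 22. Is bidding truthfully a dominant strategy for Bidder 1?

Yes

Check each profile of the others' bids and compare truth against every alternative bid.
Others bid (2, 2, 2, 22): truth gives 20, best alternative gives 0.
Others bid (2, 2, 22, 2): truth gives 20, best alternative gives 0.
Others bid (2, 22, 2, 2): truth gives 20, best alternative gives 0.
Others bid (22, 2, 2, 2): truth gives 20, best alternative gives 0.
Others bid (2, 2, 5, 22): truth gives 17, best alternative gives 0.
Others bid (2, 2, 22, 5): truth gives 17, best alternative gives 0.
(Remaining 75 profiles checked similarly; truth is weakly best in each.)
In every case the truthful bid is at least as good as any alternative, so it is a dominant strategy.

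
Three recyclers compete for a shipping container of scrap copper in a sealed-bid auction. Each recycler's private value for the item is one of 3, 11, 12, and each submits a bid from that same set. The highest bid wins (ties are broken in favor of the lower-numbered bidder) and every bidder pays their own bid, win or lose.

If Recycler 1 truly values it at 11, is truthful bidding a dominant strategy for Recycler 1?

Consider the case where Recycler 2 bids 3 and Recycler 3 bids 3.
Truthful bid 11: wins, pays 11, utility 11 - 11 = 0.
Bid 3 instead: wins, pays 3, utility 11 - 3 = 8.
Since 8 > 0, bidding 3 is strictly better here, so truthful bidding is not dominant.

No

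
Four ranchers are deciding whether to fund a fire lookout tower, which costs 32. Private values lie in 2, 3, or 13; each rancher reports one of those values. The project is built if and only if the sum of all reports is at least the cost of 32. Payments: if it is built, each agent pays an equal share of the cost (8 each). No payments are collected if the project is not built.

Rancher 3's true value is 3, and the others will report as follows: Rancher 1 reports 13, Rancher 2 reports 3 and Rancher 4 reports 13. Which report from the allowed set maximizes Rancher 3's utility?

2

Report 2: project not built, utility 0.
Report 3: project built, pays 8, utility 3 - 8 = -5.
Report 13: project built, pays 8, utility 3 - 8 = -5.
The best choice is 2 with utility 0.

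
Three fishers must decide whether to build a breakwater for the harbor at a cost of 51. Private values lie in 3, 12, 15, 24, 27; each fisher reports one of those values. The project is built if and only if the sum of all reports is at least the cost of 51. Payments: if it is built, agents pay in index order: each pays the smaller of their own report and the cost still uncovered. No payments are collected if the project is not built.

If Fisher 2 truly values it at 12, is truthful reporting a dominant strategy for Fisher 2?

Consider the case where Fisher 1 reports 24 and Fisher 3 reports 24.
Truthful report 12: project built, pays 12, utility 12 - 12 = 0.
Report 3 instead: project built, pays 3, utility 12 - 3 = 9.
Since 9 > 0, reporting 3 is strictly better here, so truthful reporting is not dominant.

No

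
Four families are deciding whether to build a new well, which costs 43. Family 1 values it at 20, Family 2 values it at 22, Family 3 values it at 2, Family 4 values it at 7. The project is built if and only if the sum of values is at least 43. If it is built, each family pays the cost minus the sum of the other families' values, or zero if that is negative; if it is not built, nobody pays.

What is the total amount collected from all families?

Total value 51 ≥ cost 43, so it is built.
Family 1: others sum to 31; max(0, 43 - 31) = 12.
Family 2: others sum to 29; max(0, 43 - 29) = 14.
Family 3: others sum to 49; max(0, 43 - 49) = 0.
Family 4: others sum to 44; max(0, 43 - 44) = 0.
Total collected = 12 + 14 + 0 + 0 = 26.

26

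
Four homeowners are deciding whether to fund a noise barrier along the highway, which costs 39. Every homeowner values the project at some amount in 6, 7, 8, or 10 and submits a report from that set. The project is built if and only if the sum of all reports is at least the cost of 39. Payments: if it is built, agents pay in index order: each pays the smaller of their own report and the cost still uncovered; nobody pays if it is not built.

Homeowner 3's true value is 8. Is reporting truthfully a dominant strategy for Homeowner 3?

Check each profile of the others' reports and compare truth against every alternative report.
Others report (6, 6, 6): truth gives 0, best alternative gives 0.
Others report (6, 6, 7): truth gives 0, best alternative gives 0.
Others report (6, 6, 8): truth gives 0, best alternative gives 0.
Others report (6, 6, 10): truth gives 0, best alternative gives 0.
Others report (6, 7, 6): truth gives 0, best alternative gives 0.
Others report (6, 7, 7): truth gives 0, best alternative gives 0.
(Remaining 58 profiles checked similarly; truth is weakly best in each.)
In every case the truthful report is at least as good as any alternative, so it is a dominant strategy.

Yes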